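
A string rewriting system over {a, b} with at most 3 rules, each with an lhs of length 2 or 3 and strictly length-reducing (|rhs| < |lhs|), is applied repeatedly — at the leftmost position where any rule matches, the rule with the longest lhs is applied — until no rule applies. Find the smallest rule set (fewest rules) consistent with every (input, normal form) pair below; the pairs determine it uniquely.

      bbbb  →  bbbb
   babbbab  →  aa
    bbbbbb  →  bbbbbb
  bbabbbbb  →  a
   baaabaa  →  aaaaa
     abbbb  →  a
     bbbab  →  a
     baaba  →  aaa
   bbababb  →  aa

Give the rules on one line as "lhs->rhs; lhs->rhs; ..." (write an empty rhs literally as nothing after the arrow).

  | bbbb
  | babbbab => abbbab => abbab => abab => aab => aa
  | bbbbbb
  | bbabbbbb => babbbbb => abbbbb => abbbb => abbb => abb => ab => a

ab->a; ba->a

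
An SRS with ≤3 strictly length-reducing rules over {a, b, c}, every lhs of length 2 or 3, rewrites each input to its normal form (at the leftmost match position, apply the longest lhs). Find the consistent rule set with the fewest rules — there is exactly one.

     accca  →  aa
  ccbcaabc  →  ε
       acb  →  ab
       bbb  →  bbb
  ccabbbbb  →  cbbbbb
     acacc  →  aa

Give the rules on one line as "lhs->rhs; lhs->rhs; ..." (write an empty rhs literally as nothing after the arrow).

ac->a; bc->; ca->

  | accca => acca => aca => aa
  | ccbcaabc => ccaabc => cabc => bc => ε
  | acb => ab
  | bbb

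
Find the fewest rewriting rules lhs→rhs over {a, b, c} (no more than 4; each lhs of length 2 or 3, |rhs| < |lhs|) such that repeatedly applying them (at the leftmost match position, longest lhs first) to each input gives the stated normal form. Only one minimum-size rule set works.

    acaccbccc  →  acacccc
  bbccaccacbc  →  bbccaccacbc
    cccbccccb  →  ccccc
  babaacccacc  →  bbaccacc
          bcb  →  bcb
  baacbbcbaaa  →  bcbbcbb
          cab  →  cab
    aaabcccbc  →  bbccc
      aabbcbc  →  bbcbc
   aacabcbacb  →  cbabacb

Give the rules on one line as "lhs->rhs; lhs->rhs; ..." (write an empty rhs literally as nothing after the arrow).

  | acaccbccc => acacccc
  | bbccaccacbc
  | cccbccccb => ccccccb => ccccc
  | babaacccacc => babcccacc => bbaccacc

aa->; aaa->b; abc->ba; ccb->c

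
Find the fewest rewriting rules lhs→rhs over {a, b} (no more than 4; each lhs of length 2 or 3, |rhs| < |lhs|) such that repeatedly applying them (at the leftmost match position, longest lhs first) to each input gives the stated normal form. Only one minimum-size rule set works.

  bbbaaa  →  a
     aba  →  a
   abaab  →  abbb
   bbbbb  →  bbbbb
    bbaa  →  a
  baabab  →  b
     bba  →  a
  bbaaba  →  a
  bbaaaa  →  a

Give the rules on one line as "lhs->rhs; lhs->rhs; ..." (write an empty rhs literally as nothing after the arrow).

  | bbbaaa => baaa => bba => a
  | aba => a
  | abaab => abbb
  | bbbbb

aa->a; ba->; baa->bb; bba->a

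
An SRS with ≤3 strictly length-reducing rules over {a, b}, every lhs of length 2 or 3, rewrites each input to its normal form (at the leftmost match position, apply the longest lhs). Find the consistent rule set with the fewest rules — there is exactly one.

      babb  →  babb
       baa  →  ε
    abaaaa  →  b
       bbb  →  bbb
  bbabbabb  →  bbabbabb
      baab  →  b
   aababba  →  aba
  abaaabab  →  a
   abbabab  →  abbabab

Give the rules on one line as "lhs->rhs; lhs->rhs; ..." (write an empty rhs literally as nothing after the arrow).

aaa->b; aab->a; baa->

  | babb
  | baa => ε
  | abaaaa => aaa => b
  | bbb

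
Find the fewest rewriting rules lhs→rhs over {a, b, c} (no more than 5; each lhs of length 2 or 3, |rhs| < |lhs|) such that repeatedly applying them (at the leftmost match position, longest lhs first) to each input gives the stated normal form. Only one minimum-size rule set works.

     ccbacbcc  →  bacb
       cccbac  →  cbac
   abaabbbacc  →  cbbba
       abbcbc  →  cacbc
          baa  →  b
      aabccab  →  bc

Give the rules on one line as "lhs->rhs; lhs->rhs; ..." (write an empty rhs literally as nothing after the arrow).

aa->; ab->c; abb->ca; cc->

  | ccbacbcc => bacbcc => bacb
  | cccbac => cbac
  | abaabbbacc => caabbbacc => cbbbacc => cbbba
  | abbcbc => cacbc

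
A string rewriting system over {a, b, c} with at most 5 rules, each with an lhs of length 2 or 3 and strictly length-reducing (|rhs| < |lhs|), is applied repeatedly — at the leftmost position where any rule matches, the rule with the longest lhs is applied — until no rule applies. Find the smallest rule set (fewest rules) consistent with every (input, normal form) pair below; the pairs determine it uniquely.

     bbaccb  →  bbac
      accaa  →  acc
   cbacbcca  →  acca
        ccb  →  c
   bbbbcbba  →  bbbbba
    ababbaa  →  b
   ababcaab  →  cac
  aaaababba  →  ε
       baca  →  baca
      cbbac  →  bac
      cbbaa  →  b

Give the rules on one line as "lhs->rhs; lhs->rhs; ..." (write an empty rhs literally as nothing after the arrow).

aa->; aab->ac; ab->; cb->

  | bbaccb => bbac
  | accaa => acc
  | cbacbcca => acbcca => acca
  | ccb => c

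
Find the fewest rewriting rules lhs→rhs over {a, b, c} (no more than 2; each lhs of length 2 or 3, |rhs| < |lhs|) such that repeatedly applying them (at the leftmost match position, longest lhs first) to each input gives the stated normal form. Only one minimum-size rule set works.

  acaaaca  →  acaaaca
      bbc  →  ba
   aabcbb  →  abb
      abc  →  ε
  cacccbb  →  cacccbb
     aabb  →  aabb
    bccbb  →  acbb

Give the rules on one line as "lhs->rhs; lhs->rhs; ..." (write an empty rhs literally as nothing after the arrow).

  | acaaaca
  | bbc => ba
  | aabcbb => abb
  | abc => ε

abc->; bc->a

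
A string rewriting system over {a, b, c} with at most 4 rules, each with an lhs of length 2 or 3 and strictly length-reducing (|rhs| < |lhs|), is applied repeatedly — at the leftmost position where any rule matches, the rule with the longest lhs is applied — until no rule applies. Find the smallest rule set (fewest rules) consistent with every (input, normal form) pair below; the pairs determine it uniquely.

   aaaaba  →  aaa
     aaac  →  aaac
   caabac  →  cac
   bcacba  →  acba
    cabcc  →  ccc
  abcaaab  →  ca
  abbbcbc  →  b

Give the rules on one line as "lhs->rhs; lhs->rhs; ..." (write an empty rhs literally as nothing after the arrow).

  | aaaaba => aaa
  | aaac
  | caabac => cac
  | bcacba => acba

aab->; ab->; bc->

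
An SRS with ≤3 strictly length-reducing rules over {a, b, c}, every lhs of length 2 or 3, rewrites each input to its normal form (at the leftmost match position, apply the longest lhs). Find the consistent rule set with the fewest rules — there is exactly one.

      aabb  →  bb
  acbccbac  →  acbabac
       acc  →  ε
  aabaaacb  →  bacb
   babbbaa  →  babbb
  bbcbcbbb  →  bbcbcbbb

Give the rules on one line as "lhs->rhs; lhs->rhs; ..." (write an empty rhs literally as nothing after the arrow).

  | aabb => bb
  | acbccbac => acbabac
  | acc => aa => ε
  | aabaaacb => baaacb => bacb

aa->; cc->a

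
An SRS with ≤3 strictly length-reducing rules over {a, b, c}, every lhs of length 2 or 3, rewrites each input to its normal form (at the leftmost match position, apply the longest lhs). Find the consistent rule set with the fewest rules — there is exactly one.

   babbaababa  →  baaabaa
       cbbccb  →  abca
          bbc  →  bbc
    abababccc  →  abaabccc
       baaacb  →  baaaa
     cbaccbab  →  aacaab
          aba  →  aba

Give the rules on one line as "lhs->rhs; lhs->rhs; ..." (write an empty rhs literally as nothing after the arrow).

  | babbaababa => babaababa => baaababa => baaabaa
  | cbbccb => abccb => abca
  | bbc
  | abababccc => abaabccc

bab->ba; cb->a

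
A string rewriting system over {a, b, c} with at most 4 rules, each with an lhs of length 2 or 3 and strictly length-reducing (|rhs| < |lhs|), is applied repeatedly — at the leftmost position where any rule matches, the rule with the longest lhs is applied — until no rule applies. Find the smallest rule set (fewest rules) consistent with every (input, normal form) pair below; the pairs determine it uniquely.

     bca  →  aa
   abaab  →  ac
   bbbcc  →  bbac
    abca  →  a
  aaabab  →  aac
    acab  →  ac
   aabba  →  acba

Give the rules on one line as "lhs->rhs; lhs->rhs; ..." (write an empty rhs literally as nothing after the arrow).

  | bca => aa
  | abaab => caab => aab => ac
  | bbbcc => bbac
  | abca => cca => ca => a

ab->c; bc->a; ca->a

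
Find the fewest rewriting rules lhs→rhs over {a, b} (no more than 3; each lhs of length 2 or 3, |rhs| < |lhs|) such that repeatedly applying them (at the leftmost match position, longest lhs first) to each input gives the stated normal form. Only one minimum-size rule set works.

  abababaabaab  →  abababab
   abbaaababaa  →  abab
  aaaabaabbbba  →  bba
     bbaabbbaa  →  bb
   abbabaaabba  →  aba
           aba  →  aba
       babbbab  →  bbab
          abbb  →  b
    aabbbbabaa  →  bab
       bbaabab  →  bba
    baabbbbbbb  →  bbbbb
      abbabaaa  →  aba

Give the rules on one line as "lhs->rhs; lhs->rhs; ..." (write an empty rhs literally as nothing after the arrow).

  | abababaabaab => abababaaab => abababab
  | abbaaababaa => aaababaa => ababaa => abab
  | aaaabaabbbba => aabaabbbba => aaabbbba => abbbba => bba
  | bbaabbbaa => bbabbaa => bbaa => bb

aa->; aab->a; abb->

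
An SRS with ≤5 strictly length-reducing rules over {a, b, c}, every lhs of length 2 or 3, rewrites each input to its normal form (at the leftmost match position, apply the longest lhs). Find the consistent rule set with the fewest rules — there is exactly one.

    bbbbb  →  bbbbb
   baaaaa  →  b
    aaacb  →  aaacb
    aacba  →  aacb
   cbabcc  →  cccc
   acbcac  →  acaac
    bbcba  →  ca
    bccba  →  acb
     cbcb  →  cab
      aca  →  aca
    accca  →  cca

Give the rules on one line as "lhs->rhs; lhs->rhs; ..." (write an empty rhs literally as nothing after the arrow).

acc->c; ba->b; bab->c; bc->a

  | bbbbb
  | baaaaa => baaaa => baaa => baa => ba => b
  | aaacb
  | aacba => aacb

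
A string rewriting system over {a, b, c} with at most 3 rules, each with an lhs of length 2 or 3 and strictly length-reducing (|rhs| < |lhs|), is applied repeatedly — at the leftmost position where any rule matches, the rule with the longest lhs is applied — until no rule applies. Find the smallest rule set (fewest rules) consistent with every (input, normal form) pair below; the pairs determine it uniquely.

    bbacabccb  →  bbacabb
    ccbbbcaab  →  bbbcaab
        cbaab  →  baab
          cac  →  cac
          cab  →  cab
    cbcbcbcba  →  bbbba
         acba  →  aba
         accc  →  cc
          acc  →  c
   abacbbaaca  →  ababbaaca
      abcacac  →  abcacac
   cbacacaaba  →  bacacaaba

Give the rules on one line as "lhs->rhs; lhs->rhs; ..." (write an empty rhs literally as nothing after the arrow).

acc->c; cb->b

  | bbacabccb => bbacabcb => bbacabb
  | ccbbbcaab => cbbbcaab => bbbcaab
  | cbaab => baab
  | cac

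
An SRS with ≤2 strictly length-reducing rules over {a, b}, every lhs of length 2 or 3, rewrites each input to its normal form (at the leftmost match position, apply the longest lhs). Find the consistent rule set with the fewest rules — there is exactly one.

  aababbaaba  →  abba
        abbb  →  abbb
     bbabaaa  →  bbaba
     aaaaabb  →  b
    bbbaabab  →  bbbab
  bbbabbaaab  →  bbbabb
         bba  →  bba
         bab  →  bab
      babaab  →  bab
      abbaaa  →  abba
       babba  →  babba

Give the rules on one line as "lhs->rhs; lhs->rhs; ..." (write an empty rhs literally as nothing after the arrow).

aa->a; aab->

  | aababbaaba => abbaaba => abba
  | abbb
  | bbabaaa => bbabaa => bbaba
  | aaaaabb => aaaabb => aaabb => aabb => b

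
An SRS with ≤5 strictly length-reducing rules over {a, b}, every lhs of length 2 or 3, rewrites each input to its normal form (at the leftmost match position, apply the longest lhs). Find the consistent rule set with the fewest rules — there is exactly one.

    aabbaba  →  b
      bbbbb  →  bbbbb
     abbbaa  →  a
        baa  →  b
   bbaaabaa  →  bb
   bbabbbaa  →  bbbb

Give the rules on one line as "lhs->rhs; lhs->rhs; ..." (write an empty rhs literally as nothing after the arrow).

aa->; ab->a; ba->; baa->b

  | aabbaba => bbaba => bba => b
  | bbbbb
  | abbbaa => abbaa => abaa => aaa => a
  | baa => b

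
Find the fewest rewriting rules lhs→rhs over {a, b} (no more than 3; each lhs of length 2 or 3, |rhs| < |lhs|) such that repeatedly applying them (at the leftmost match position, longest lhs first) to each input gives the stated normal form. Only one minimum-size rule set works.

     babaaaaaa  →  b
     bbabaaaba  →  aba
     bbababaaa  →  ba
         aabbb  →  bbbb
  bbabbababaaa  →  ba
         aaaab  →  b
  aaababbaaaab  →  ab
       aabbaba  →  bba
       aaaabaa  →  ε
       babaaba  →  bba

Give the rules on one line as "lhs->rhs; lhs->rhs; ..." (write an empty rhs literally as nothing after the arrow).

aa->b; baa->; bab->

  | babaaaaaa => aaaaaa => baaaa => aa => b
  | bbabaaaba => baaaba => aba
  | bbababaaa => babaaa => aaa => ba
  | aabbb => bbbb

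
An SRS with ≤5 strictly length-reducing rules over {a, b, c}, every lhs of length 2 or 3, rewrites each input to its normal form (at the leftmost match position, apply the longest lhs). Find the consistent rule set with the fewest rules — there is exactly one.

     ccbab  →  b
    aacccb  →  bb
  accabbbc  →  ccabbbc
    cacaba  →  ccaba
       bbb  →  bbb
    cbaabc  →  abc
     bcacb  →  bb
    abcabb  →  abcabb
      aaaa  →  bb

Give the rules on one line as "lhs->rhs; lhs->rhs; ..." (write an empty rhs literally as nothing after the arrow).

  | ccbab => cb => b
  | aacccb => bcccb => bccb => bcb => bb
  | accabbbc => ccabbbc
  | cacaba => ccaba

aa->b; ac->c; cb->b; cba->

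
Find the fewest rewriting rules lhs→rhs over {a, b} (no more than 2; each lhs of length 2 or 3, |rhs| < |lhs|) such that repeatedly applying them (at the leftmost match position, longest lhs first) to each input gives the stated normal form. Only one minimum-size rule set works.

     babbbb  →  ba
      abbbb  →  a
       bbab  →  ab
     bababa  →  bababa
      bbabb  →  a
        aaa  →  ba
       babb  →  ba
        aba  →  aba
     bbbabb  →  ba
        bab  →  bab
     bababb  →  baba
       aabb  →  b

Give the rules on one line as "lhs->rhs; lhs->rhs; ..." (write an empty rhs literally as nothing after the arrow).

aa->b; bb->

  | babbbb => babb => ba
  | abbbb => abb => a
  | bbab => ab
  | bababa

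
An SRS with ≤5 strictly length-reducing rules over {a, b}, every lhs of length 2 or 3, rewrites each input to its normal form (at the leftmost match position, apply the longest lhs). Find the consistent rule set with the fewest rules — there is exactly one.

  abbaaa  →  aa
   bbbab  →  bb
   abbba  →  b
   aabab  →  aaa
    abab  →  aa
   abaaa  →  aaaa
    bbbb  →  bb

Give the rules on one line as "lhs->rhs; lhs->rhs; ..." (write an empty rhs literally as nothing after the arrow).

  | abbaaa => baaa => aa
  | bbbab => bbab => bb
  | abbba => bba => b
  | aabab => aaab => aaa

ab->a; abb->b; ba->; bbb->bb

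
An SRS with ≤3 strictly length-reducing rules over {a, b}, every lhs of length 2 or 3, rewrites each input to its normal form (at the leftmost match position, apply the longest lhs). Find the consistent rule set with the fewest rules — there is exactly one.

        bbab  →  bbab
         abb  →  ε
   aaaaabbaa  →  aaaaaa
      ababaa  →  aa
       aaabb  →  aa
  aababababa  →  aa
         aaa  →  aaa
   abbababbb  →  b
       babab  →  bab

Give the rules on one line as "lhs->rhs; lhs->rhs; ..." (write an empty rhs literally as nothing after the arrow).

aba->a; abb->

  | bbab
  | abb => ε
  | aaaaabbaa => aaaaaa
  | ababaa => abaa => aa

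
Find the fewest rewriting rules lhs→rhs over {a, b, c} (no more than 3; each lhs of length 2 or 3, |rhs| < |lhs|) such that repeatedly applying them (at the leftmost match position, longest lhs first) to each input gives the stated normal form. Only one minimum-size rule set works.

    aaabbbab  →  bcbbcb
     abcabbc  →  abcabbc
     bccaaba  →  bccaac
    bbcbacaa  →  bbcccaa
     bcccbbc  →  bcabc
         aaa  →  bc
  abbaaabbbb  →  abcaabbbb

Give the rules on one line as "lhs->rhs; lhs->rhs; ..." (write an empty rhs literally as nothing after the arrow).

  | aaabbbab => bcbbbab => bcbbcb
  | abcabbc
  | bccaaba => bccaac
  | bbcbacaa => bbcccaa

aaa->bc; ba->c; ccb->a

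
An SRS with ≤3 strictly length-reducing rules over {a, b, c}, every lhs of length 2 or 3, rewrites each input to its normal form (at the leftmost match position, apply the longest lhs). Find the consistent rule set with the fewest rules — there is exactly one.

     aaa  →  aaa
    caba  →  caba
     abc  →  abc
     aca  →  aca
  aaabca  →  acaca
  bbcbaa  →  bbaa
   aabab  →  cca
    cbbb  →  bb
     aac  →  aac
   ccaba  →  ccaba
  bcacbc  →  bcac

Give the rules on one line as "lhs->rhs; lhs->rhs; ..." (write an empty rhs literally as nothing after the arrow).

  | aaa
  | caba
  | abc
  | aca

aab->ca; cb->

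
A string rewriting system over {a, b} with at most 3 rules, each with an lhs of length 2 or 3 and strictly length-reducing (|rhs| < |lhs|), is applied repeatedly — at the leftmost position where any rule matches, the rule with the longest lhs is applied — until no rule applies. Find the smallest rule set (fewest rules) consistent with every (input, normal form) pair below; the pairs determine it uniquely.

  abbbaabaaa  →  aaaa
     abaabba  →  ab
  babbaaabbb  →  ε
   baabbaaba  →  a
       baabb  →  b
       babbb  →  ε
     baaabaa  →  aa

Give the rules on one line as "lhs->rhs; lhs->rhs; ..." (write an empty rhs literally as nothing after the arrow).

ba->b; bb->

  | abbbaabaaa => abaabaaa => ababaaa => abbaaa => aaaa
  | abaabba => ababba => abbba => aba => ab
  | babbaaabbb => bbbaaabbb => baaabbb => baabbb => babbb => bbbb => bb => ε
  | baabbaaba => babbaaba => bbbaaba => baaba => baba => bba => a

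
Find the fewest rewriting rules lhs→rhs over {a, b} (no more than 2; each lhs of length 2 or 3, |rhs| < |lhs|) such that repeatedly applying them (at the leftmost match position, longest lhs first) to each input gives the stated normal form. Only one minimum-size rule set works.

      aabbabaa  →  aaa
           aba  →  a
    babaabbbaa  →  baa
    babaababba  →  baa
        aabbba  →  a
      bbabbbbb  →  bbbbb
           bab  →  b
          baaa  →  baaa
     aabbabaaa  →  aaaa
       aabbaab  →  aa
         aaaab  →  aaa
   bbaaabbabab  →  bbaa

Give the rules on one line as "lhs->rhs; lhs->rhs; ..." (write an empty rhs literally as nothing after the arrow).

  | aabbabaa => aabaa => aaa
  | aba => a
  | babaabbbaa => baabbbaa => babaa => baa
  | babaababba => baababba => baabba => baa

ab->; abb->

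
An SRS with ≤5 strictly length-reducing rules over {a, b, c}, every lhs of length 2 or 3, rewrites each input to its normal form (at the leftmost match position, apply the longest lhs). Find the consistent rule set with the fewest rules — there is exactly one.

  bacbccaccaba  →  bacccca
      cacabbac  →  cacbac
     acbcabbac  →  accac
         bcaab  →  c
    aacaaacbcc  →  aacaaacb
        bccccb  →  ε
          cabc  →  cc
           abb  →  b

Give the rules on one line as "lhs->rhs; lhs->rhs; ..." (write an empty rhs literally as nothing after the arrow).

ab->; bb->; bc->b; bca->c

  | bacbccaccaba => bacbcaccaba => baccccaba => bacccca
  | cacabbac => cacbac
  | acbcabbac => accbbac => accac
  | bcaab => cab => c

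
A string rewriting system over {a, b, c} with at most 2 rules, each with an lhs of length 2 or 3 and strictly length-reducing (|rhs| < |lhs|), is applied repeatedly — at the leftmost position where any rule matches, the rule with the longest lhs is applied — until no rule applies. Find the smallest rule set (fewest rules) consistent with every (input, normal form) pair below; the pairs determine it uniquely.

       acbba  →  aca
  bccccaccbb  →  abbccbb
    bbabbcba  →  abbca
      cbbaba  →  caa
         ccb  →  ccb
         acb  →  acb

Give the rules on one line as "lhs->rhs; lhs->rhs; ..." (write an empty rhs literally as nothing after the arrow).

  | acbba => acba => aca
  | bccccaccbb => bccabccbb => babbccbb => abbccbb
  | bbabbcba => babbcba => abbcba => abbca
  | cbbaba => cbaba => caba => caa

ba->a; cca->ab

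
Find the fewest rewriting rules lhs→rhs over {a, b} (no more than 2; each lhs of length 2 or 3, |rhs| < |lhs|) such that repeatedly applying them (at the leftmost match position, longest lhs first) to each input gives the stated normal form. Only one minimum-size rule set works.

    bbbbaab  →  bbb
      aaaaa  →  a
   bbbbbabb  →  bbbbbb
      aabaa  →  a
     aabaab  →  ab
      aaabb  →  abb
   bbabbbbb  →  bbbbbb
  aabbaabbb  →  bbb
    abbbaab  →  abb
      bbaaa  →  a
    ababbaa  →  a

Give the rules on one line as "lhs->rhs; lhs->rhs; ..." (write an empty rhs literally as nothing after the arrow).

aa->; ba->

  | bbbbaab => bbbab => bbb
  | aaaaa => aaa => a
  | bbbbbabb => bbbbbb
  | aabaa => baa => a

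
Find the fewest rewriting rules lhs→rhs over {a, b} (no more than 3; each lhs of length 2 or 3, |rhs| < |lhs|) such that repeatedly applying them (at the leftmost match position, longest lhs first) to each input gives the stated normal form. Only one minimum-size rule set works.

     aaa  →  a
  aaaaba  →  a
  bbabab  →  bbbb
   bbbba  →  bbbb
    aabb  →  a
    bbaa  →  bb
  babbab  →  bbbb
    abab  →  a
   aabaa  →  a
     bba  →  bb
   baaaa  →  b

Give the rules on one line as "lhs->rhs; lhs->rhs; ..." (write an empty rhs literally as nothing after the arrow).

  | aaa => aa => a
  | aaaaba => aaaba => aaba => aba => aa => a
  | bbabab => bbbab => bbbb
  | bbbba => bbbb

aa->a; ab->a; ba->b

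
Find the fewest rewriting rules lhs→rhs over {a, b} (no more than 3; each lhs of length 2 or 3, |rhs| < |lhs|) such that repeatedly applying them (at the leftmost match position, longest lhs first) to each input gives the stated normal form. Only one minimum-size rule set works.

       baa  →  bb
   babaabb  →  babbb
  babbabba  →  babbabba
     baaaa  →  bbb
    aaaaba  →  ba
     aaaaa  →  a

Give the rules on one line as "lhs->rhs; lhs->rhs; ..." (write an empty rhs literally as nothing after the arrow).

aa->; aba->ab; baa->bb

  | baa => bb
  | babaabb => bababb => babbb
  | babbabba
  | baaaa => bbaa => bbb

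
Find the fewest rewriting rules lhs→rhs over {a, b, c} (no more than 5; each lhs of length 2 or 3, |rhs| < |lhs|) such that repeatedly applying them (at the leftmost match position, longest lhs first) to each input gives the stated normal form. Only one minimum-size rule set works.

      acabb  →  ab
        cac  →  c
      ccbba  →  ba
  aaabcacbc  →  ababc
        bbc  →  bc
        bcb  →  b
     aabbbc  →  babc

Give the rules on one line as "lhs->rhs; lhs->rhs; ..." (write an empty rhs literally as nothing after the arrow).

  | acabb => abb => ab
  | cac => c
  | ccbba => cbba => bba => ba
  | aaabcacbc => abacacbc => abacbc => ababc

aab->ba; bb->b; ca->; cb->b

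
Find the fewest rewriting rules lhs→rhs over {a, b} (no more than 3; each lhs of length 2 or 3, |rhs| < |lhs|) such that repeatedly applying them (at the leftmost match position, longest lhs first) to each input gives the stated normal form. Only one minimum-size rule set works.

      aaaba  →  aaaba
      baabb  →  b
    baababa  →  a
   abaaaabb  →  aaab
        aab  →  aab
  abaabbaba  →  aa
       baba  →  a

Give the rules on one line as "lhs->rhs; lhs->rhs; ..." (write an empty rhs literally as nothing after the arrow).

baa->; bab->; bb->b

  | aaaba
  | baabb => bb => b
  | baababa => baba => a
  | abaaaabb => aaabb => aaab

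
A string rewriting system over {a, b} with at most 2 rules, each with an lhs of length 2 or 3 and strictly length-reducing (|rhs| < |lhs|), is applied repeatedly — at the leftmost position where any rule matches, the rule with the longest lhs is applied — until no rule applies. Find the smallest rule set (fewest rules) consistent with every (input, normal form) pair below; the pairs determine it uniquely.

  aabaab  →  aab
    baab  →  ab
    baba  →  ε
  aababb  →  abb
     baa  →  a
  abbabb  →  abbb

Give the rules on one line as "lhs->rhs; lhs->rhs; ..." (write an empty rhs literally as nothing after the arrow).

  | aabaab => aab
  | baab => ab
  | baba => ba => ε
  | aababb => abb

aba->; ba->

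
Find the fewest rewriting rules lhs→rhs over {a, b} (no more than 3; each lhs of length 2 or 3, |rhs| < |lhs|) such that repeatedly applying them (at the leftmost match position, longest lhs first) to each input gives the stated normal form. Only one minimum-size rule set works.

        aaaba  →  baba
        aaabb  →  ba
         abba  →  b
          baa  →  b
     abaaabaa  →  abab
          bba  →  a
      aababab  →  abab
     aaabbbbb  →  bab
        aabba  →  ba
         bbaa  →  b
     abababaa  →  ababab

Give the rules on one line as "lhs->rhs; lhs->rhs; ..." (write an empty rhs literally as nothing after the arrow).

aa->b; baa->b; bb->

  | aaaba => baba
  | aaabb => babb => ba
  | abba => aa => b
  | baa => b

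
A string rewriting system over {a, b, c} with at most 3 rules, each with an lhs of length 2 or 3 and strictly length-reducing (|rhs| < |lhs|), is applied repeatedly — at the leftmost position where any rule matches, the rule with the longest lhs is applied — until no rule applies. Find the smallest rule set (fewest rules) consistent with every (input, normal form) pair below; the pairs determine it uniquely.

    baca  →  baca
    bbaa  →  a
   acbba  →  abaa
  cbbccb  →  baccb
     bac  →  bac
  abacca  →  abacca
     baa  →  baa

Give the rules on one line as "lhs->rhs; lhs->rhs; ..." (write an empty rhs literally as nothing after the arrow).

bba->; cbb->ba

  | baca
  | bbaa => a
  | acbba => abaa
  | cbbccb => baccb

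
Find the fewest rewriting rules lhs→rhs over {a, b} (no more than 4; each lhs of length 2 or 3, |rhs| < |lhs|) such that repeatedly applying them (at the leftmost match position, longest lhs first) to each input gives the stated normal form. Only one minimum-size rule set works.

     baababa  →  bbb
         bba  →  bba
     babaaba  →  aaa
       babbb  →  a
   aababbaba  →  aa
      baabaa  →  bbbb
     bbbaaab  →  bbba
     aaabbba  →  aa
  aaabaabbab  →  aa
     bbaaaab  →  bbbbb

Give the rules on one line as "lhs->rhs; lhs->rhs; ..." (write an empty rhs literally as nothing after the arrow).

  | baababa => bbbaba => bbaa => bbb
  | bba
  | babaaba => aaaba => aaa
  | babbb => abb => ab => a

aab->a; ab->a; baa->bb; bab->a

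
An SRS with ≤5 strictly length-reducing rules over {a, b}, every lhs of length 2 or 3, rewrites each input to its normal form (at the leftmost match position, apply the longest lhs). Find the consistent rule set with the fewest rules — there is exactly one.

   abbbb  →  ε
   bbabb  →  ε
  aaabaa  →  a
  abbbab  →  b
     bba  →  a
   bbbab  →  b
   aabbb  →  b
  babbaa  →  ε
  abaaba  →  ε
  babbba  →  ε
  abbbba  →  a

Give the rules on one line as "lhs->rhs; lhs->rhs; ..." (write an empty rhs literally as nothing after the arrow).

  | abbbb => bbbb => bb => ε
  | bbabb => abb => bb => ε
  | aaabaa => abaa => baa => a
  | abbbab => bbbab => bab => b

aa->; ab->b; ba->; bb->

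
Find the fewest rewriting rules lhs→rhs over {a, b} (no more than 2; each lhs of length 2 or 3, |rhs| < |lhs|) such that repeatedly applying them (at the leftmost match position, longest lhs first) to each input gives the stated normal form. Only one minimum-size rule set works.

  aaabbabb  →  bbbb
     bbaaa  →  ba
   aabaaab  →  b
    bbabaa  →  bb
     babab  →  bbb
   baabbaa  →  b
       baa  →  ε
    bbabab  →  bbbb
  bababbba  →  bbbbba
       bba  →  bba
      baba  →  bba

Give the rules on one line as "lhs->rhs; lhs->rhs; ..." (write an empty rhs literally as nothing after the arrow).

ab->b; baa->

  | aaabbabb => aabbabb => abbabb => bbabb => bbbb
  | bbaaa => ba
  | aabaaab => abaaab => baaab => ab => b
  | bbabaa => bbbaa => bb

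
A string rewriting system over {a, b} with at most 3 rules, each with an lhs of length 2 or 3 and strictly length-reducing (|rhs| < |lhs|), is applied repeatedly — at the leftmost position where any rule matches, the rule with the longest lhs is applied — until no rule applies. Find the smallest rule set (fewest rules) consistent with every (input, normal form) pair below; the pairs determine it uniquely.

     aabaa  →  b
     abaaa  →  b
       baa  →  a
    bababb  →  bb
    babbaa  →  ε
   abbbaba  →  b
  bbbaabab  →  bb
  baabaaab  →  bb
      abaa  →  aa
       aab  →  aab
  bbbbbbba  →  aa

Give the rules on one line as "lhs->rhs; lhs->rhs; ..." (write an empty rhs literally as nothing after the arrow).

  | aabaa => aaa => b
  | abaaa => aaa => b
  | baa => a
  | bababb => babb => bb

aaa->b; ba->; bbb->a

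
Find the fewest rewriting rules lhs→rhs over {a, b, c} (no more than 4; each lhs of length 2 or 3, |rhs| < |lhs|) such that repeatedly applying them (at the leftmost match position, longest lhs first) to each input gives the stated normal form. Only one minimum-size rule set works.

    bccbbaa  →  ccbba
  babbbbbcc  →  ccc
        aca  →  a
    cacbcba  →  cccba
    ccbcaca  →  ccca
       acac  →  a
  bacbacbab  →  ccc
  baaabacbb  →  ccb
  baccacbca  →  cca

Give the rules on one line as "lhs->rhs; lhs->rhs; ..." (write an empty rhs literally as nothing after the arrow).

aa->a; ab->c; ac->a; bc->c

  | bccbbaa => ccbbaa => ccbba
  | babbbbbcc => bcbbbbcc => cbbbbcc => cbbbcc => cbbcc => cbcc => ccc
  | aca => aa => a
  | cacbcba => cabcba => cccba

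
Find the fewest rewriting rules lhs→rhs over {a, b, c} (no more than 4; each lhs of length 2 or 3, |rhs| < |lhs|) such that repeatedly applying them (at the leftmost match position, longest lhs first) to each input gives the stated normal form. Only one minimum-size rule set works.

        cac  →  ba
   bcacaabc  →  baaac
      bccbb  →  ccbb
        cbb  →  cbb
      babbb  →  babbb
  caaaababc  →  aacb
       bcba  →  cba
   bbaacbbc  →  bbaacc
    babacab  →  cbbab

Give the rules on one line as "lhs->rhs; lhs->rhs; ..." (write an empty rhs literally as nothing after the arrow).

  | cac => ba
  | bcacaabc => cacaabc => baaabc => baaac
  | bccbb => ccbb
  | cbb

bac->cb; bc->c; caa->; cac->ba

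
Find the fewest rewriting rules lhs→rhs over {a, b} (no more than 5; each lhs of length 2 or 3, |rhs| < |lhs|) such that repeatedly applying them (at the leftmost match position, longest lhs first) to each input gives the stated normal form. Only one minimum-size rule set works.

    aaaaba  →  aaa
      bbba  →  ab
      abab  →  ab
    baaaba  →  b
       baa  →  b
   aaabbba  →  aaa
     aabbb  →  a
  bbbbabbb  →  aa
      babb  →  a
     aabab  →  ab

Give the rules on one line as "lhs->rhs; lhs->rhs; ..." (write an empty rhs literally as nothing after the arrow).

aab->; ba->b; bab->b; bb->a

  | aaaaba => aaa
  | bbba => aba => ab
  | abab => ab
  | baaaba => baaba => baba => ba => b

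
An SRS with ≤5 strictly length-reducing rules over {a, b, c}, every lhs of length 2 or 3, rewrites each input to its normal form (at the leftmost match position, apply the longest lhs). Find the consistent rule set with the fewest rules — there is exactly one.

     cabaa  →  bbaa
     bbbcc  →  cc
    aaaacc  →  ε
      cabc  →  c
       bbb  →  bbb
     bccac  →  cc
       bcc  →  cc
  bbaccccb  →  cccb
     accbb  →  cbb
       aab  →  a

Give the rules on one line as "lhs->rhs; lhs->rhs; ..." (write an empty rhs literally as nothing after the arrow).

ab->; ac->b; bc->c; ca->b

  | cabaa => bbaa
  | bbbcc => bbcc => bcc => cc
  | aaaacc => aaabc => aac => ab => ε
  | cabc => bbc => bc => c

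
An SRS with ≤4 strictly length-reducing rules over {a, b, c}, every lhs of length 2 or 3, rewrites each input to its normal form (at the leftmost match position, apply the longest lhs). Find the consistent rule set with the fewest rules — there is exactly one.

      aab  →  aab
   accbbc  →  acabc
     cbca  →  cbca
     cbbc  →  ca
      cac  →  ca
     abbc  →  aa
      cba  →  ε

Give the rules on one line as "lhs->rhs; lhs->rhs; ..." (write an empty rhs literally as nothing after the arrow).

bbc->a; cac->ca; cba->; ccb->ca

  | aab
  | accbbc => acabc
  | cbca
  | cbbc => ca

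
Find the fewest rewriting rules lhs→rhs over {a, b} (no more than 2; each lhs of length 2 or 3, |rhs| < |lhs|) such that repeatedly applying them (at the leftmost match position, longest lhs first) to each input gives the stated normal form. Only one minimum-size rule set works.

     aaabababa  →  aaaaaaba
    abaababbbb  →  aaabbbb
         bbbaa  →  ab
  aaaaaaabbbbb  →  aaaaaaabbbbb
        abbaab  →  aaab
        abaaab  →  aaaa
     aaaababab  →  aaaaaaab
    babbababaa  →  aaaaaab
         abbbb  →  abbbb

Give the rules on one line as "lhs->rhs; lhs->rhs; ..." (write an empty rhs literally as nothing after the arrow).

baa->ab; bab->aa

  | aaabababa => aaaaaaba
  | abaababbbb => aabbabbbb => aabaabbb => aaabbbb
  | bbbaa => bbab => baa => ab
  | aaaaaaabbbbb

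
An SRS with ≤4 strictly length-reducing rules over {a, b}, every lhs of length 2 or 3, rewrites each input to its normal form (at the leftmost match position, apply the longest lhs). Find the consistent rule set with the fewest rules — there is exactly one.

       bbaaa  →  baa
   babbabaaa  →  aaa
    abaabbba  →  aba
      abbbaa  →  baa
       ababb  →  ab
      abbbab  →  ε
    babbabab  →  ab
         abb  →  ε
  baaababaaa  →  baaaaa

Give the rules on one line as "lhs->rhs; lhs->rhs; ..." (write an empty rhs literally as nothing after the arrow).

aab->a; abb->; bab->; bba->b

  | bbaaa => baa
  | babbabaaa => babaaa => aaa
  | abaabbba => ababba => aba
  | abbbaa => baa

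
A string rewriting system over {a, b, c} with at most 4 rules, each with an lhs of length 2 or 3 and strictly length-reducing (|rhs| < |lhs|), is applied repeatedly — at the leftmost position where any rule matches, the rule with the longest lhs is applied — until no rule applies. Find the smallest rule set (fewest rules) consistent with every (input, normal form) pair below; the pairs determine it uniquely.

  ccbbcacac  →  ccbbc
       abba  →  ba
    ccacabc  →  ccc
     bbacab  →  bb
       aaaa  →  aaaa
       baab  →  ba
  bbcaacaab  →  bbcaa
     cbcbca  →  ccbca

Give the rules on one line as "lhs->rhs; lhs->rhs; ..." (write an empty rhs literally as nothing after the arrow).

ab->; ac->; bcb->cb

  | ccbbcacac => ccbbcac => ccbbc
  | abba => ba
  | ccacabc => ccabc => ccc
  | bbacab => bbab => bb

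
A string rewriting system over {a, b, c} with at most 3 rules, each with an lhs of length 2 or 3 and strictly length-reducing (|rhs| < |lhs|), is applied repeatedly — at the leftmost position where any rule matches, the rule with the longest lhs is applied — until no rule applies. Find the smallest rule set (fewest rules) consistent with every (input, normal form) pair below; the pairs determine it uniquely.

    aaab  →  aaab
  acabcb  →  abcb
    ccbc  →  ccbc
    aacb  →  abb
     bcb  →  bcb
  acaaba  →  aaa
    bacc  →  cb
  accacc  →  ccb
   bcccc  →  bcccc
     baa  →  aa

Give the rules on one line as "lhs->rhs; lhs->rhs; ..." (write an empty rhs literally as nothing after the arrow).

ac->b; acc->cb; ba->a

  | aaab
  | acabcb => babcb => abcb
  | ccbc
  | aacb => abb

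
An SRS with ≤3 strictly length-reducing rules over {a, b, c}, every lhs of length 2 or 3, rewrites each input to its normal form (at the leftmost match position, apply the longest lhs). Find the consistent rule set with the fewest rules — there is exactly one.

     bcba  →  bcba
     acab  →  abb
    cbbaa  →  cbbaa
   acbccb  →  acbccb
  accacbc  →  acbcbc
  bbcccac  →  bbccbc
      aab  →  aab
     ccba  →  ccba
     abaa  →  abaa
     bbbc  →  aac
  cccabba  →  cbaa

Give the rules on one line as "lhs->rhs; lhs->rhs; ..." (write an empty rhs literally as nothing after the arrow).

bbb->aa; ca->b

  | bcba
  | acab => abb
  | cbbaa
  | acbccb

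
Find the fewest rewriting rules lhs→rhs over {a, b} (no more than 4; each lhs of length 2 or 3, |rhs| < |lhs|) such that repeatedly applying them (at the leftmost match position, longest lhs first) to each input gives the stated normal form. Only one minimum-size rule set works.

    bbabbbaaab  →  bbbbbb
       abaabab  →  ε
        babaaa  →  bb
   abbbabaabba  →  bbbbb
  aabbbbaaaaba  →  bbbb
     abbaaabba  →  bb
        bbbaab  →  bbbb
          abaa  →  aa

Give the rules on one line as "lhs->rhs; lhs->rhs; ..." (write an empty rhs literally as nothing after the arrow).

  | bbabbbaaab => bbbbbaaab => bbbbbaab => bbbbbab => bbbbbb
  | abaabab => aabab => ab => ε
  | babaaa => bbaaa => bbaa => bba => bb
  | abbbabaabba => bbabaabba => bbbaabba => bbbabba => bbbbba => bbbbb

aab->; ab->; bab->bb; bba->bb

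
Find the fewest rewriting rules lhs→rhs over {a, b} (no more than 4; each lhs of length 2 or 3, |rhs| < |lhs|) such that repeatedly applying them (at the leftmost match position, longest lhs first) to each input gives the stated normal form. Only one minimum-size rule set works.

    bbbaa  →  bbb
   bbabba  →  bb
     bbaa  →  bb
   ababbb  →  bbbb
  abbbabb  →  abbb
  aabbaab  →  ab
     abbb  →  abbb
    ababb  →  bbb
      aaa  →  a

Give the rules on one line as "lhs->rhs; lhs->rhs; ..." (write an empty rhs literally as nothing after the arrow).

  | bbbaa => bbba => bbb
  | bbabba => bba => bb
  | bbaa => bba => bb
  | ababbb => bbbb

aa->a; aba->b; ba->b; bab->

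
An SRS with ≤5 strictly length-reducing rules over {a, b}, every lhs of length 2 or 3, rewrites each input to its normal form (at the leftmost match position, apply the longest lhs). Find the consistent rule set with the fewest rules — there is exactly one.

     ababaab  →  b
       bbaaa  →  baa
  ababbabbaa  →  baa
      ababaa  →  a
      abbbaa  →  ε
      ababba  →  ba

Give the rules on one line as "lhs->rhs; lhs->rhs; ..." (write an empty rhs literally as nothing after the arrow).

  | ababaab => babaab => aaaab => ab => b
  | bbaaa => abaa => baa
  | ababbabbaa => babbabbaa => aababbaa => ababbaa => babbaa => aabaa => abaa => baa
  | ababaa => babaa => aaaa => a

aaa->; ab->b; bab->aa; bba->ab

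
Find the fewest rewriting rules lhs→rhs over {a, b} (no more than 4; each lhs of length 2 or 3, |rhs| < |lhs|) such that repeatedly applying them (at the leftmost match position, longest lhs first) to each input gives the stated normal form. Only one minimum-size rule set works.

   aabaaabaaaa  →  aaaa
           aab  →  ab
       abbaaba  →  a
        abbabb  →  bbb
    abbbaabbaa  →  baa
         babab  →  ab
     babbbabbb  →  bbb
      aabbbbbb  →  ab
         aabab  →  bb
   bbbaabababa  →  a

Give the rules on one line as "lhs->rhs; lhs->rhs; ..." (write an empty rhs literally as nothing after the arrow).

  | aabaaabaaaa => abaaabaaaa => baabaaaa => babaaaa => aaaa
  | aab => ab
  | abbaaba => abaaba => baba => a
  | abbabb => ababb => bbb

aab->ab; aba->b; abb->ab; bab->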